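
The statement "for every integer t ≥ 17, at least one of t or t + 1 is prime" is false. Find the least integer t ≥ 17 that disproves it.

t = 20

t = 17: 17 is prime.
t = 18: 19 is prime.
t = 19: 19 is prime.
t = 20: 20 = 2 × 10; 21 = 3 × 7 — both composite.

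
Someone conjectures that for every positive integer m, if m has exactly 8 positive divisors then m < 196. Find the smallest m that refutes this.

Check each positive integer m in order until m has exactly 8 positive divisors but the claim fails.
The first 31 eligible values, up to m = 195, all satisfy the conclusion.
m = 222: τ(222) = 8; 222 ≥ 196.
So m = 222 is the smallest counterexample.

m = 222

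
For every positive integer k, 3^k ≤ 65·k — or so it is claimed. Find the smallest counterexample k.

Check each positive integer k in order until 3^k > 65·k.
k = 1: 3^k = 3 and 65·k = 65, so 3 ≤ 65.
k = 2: 3^k = 9 and 65·k = 130, so 9 ≤ 130.
k = 3: 3^k = 27 and 65·k = 195, so 27 ≤ 195.
k = 4: 3^k = 81 and 65·k = 260, so 81 ≤ 260.
k = 5: 3^k = 243 and 65·k = 325, so 243 ≤ 325.
k = 6: 3^k = 729 and 65·k = 390, so 729 > 390.

k = 6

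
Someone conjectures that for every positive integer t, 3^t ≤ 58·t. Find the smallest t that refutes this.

t = 6

A counterexample is any positive integer t such that 3^t > 58·t; we check each in order.
t = 1: 3^t = 3 and 58·t = 58, so 3 ≤ 58.
t = 2: 3^t = 9 and 58·t = 116, so 9 ≤ 116.
t = 3: 3^t = 27 and 58·t = 174, so 27 ≤ 174.
t = 4: 3^t = 81 and 58·t = 232, so 81 ≤ 232.
t = 5: 3^t = 243 and 58·t = 290, so 243 ≤ 290.
t = 6: 3^t = 729 and 58·t = 348, so 729 > 348.
Thus t = 6 disproves the claim, and no smaller t works.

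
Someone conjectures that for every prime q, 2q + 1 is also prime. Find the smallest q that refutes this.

q = 7

We need the least prime q for which 2q + 1 is not prime.
For q = 2, 3, 5 the conclusion holds.
q = 7: 2q + 1 = 15 = 3 × 5, not prime.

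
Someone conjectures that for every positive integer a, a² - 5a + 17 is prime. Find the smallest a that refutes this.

For a = 1, 2, 3, 4, …, 10, 11, 12 the conclusion holds.
a = 13: a² - 5a + 17 = 121 = 11 × 11, composite.
So a = 13 is the smallest counterexample.

a = 13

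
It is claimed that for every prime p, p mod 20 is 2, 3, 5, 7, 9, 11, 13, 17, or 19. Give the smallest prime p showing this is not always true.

p = 41

We need the least prime p for which the claim fails.
For p = 2, 3, 5, 7, …, 29, 31, 37 the conclusion holds.
p = 41: 41 mod 20 = 1 — not in {2, 3, 5, 7, 9, 11, 13, 17, 19}.
Thus p = 41 disproves the claim, and no smaller p works.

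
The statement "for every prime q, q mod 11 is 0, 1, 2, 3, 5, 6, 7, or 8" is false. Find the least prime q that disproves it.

Check each prime q in order until the claim fails.
The first 10 eligible values, up to q = 29, all satisfy the conclusion.
q = 31: 31 mod 11 = 9 — not in {0, 1, 2, 3, 5, 6, 7, 8}.

q = 31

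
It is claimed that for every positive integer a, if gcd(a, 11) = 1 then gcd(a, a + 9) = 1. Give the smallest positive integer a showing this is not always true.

a = 3

For a = 1, 2 the conclusion holds.
a = 3: gcd(3, 12) = 3.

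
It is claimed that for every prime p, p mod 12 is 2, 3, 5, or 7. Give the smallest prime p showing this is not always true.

p = 11

We need the least prime p for which the claim fails.
p = 2: 2 mod 12 = 2.
p = 3: 3 mod 12 = 3.
p = 5: 5 mod 12 = 5.
p = 7: 7 mod 12 = 7.
p = 11: 11 mod 12 = 11 — not in {2, 3, 5, 7}.
Hence p = 11 is a counterexample.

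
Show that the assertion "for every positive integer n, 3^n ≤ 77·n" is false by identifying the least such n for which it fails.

A counterexample is any positive integer n such that 3^n > 77·n; we check each in order.
For n = 1, 2, 3, 4, 5 the conclusion holds.
n = 6: 3^n = 729 and 77·n = 462, so 729 > 462.
So n = 6 is the smallest counterexample.

n = 6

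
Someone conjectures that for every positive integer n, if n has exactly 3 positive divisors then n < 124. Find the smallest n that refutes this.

A counterexample is any positive integer n such that n has exactly 3 positive divisors but the claim fails; we check each in order.
n = 4: τ(4) = 3; 4 < 124.
n = 9: τ(9) = 3; 9 < 124.
n = 25: τ(25) = 3; 25 < 124.
n = 49: τ(49) = 3; 49 < 124.
n = 121: τ(121) = 3; 121 < 124.
n = 169: τ(169) = 3; 169 ≥ 124.

n = 169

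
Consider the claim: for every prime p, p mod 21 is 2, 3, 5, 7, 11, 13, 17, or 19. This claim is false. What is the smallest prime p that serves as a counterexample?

For p = 2, 3, 5, 7, 11, 13, 17, 19, 23 the conclusion holds.
p = 29: 29 mod 21 = 8 — not in {2, 3, 5, 7, 11, 13, 17, 19}.

p = 29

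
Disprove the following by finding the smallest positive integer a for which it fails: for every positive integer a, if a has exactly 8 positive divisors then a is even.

a = 105

For a = 24, 30, 40, 42, …, 88, 102, 104 the conclusion holds.
a = 105: divisors of 105: 1, 3, 5, 7, 15, 21, 35, 105; 105 is odd.
So a = 105 is the smallest counterexample.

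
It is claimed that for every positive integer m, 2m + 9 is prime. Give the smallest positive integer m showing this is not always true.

m = 3

m = 1: 2m + 9 = 11, prime.
m = 2: 2m + 9 = 13, prime.
m = 3: 2m + 9 = 15 = 3 × 5, composite.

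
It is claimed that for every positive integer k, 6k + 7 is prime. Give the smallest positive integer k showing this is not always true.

k = 1: 6k + 7 = 13, prime.
k = 2: 6k + 7 = 19, prime.
k = 3: 6k + 7 = 25 = 5 × 5, composite.
Thus k = 3 disproves the claim, and no smaller k works.

k = 3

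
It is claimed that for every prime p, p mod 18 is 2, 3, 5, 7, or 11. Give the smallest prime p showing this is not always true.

A counterexample is any prime p such that the claim fails; we check each in order.
The first 5 eligible values, up to p = 11, all satisfy the conclusion.
p = 13: 13 mod 18 = 13 — not in {2, 3, 5, 7, 11}.

p = 13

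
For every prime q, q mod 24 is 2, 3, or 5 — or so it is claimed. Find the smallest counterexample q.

Check each prime q in order until the claim fails.
For q = 2, 3, 5 the conclusion holds.
q = 7: 7 mod 24 = 7 — not in {2, 3, 5}.
Hence q = 7 is a counterexample.

q = 7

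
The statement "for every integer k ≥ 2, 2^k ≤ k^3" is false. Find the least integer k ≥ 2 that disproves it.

For k = 2, 3, 4, 5, 6, 7, 8, 9 the conclusion holds.
k = 10: 2^k = 1024 and k^3 = 1000, so 1024 > 1000.

k = 10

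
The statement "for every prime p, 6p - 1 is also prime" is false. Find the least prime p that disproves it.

p = 11

A counterexample is any prime p such that 6p - 1 is not prime; we check each in order.
The first 4 eligible values, up to p = 7, all satisfy the conclusion.
p = 11: 6p - 1 = 65 = 5 × 13, not prime.
Thus p = 11 disproves the claim, and no smaller p works.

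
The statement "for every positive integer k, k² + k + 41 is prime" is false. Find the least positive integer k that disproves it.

For k = 1, 2, 3, 4, …, 37, 38, 39 the conclusion holds.
k = 40: k² + k + 41 = 1681 = 41 × 41, composite.
Thus k = 40 disproves the claim, and no smaller k works.

k = 40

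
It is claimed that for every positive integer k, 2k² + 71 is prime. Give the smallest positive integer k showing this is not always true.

Check each positive integer k in order until 2k² + 71 is not prime.
For k = 1, 2, 3, 4 the conclusion holds.
k = 5: 2k² + 71 = 121 = 11 × 11, composite.

k = 5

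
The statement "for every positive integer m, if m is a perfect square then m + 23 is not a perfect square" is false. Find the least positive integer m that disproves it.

m = 121

We need the least positive integer m for which m is a perfect square but m + 23 is a perfect square.
For m = 1, 4, 9, 16, 25, 36, 49, 64, 81, 100 the conclusion holds.
m = 121: 121 = 11² and 121 + 23 = 144 = 12².
Thus m = 121 disproves the claim, and no smaller m works.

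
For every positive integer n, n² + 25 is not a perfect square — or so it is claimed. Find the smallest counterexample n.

A counterexample is any positive integer n such that n² + 25 is a perfect square; we check each in order.
For n = 1, 2, 3, 4, …, 9, 10, 11 the conclusion holds.
n = 12: 12² + 25 = 169 = 13², a perfect square.

n = 12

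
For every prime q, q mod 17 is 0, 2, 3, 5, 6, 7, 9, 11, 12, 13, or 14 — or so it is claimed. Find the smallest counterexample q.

q = 59

We need the least prime q for which the claim fails.
The first 16 eligible values, up to q = 53, all satisfy the conclusion.
q = 59: 59 mod 17 = 8 — not in {0, 2, 3, 5, 6, 7, 9, 11, 12, 13, 14}.
So q = 59 is the smallest counterexample.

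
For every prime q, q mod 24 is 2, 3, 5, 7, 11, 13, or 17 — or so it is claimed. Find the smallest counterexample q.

q = 19

The first 7 eligible values, up to q = 17, all satisfy the conclusion.
q = 19: 19 mod 24 = 19 — not in {2, 3, 5, 7, 11, 13, 17}.
So q = 19 is the smallest counterexample.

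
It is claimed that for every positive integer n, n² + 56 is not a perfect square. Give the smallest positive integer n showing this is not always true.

A counterexample is any positive integer n such that n² + 56 is a perfect square; we check each in order.
For n = 1, 2, 3, 4 the conclusion holds.
n = 5: 5² + 56 = 81 = 9², a perfect square.
So n = 5 is the smallest counterexample.

n = 5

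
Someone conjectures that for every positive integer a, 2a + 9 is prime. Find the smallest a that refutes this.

We need the least positive integer a for which 2a + 9 is not prime.
a = 1: 2a + 9 = 11, prime.
a = 2: 2a + 9 = 13, prime.
a = 3: 2a + 9 = 15 = 3 × 5, composite.

a = 3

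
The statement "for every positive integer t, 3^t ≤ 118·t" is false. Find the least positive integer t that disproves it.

The first 5 eligible values, up to t = 5, all satisfy the conclusion.
t = 6: 3^t = 729 and 118·t = 708, so 729 > 708.
So t = 6 is the smallest counterexample.

t = 6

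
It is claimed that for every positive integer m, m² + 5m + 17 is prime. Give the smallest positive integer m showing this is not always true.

Check each positive integer m in order until m² + 5m + 17 is not prime.
The first 7 eligible values, up to m = 7, all satisfy the conclusion.
m = 8: m² + 5m + 17 = 121 = 11 × 11, composite.

m = 8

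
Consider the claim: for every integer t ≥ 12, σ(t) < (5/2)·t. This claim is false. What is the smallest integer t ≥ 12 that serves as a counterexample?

For t = 12, 13, 14, 15, …, 21, 22, 23 the conclusion holds.
t = 24: σ(24) = 60; 60 ≥ 60.
Hence t = 24 is a counterexample.

t = 24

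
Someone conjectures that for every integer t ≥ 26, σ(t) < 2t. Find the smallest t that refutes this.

t = 28

We need the least integer t ≥ 26 for which the claim fails.
For t = 26, 27 the conclusion holds.
t = 28: σ(28) = 56; 56 ≥ 56.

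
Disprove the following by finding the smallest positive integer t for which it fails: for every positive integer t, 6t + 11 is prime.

t = 4

We need the least positive integer t for which 6t + 11 is not prime.
For t = 1, 2, 3 the conclusion holds.
t = 4: 6t + 11 = 35 = 5 × 7, composite.
Hence t = 4 is a counterexample.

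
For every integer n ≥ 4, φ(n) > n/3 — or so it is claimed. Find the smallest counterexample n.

n = 6

A counterexample is any integer n ≥ 4 such that the claim fails; we check each in order.
For n = 4, 5 the conclusion holds.
n = 6: φ(6) = 2 and 6/3 = 2, so φ(6) ≤ 6/3.
Thus n = 6 disproves the claim, and no smaller n works.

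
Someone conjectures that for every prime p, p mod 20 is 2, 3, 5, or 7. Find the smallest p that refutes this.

Check each prime p in order until the claim fails.
For p = 2, 3, 5, 7 the conclusion holds.
p = 11: 11 mod 20 = 11 — not in {2, 3, 5, 7}.

p = 11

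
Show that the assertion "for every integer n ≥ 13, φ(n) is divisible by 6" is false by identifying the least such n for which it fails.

n = 13: φ(13) = 12; 12 mod 6 = 0.
n = 14: φ(14) = 6; 6 mod 6 = 0.
n = 15: φ(15) = 8; 8 mod 6 = 2.
Hence n = 15 is a counterexample.

n = 15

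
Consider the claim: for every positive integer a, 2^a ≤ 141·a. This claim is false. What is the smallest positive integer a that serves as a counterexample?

Check each positive integer a in order until 2^a > 141·a.
The first 10 eligible values, up to a = 10, all satisfy the conclusion.
a = 11: 2^a = 2048 and 141·a = 1551, so 2048 > 1551.

a = 11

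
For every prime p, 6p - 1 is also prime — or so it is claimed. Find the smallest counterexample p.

The first 4 eligible values, up to p = 7, all satisfy the conclusion.
p = 11: 6p - 1 = 65 = 5 × 13, not prime.
Hence p = 11 is a counterexample.

p = 11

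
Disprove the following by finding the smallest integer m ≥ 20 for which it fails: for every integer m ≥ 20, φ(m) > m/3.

m = 24

We need the least integer m ≥ 20 for which the claim fails.
m = 20: φ(20) = 8 and 20/3 = 20/3, so φ(20) > 20/3.
m = 21: φ(21) = 12 and 21/3 = 7, so φ(21) > 21/3.
m = 22: φ(22) = 10 and 22/3 = 22/3, so φ(22) > 22/3.
m = 23: φ(23) = 22 and 23/3 = 23/3, so φ(23) > 23/3.
m = 24: φ(24) = 8 and 24/3 = 8, so φ(24) ≤ 24/3.
Hence m = 24 is a counterexample.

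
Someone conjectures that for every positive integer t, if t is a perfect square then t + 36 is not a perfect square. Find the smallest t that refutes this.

The first 7 eligible values, up to t = 49, all satisfy the conclusion.
t = 64: 64 = 8² and 64 + 36 = 100 = 10².
So t = 64 is the smallest counterexample.

t = 64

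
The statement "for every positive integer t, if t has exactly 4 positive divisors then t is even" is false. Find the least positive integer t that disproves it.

t = 15

For t = 6, 8, 10, 14 the conclusion holds.
t = 15: divisors of 15: 1, 3, 5, 15; 15 is odd.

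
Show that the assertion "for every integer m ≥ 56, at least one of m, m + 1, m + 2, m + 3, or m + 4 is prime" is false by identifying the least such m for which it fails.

m = 62

The first 6 eligible values, up to m = 61, all satisfy the conclusion.
m = 62: 62 = 2 × 31; 63 = 3 × 21; 64 = 2 × 32; 65 = 5 × 13; 66 = 2 × 33 — all composite.
So m = 62 is the smallest counterexample.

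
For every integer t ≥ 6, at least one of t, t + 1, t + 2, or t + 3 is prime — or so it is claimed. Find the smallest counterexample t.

t = 24

A counterexample is any integer t ≥ 6 such that t, t + 1, t + 2, t + 3 are all composite; we check each in order.
For t = 6, 7, 8, 9, …, 21, 22, 23 the conclusion holds.
t = 24: 24 = 2 × 12; 25 = 5 × 5; 26 = 2 × 13; 27 = 3 × 9 — all composite.
So t = 24 is the smallest counterexample.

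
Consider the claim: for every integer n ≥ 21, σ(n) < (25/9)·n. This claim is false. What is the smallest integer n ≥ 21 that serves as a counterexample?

For n = 21, 22, 23, 24, …, 57, 58, 59 the conclusion holds.
n = 60: σ(60) = 168; 168 ≥ 500/3.
Hence n = 60 is a counterexample.

n = 60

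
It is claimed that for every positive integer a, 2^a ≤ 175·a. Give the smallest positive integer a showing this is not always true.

a = 11

We need the least positive integer a for which 2^a > 175·a.
The first 10 eligible values, up to a = 10, all satisfy the conclusion.
a = 11: 2^a = 2048 and 175·a = 1925, so 2048 > 1925.
So a = 11 is the smallest counterexample.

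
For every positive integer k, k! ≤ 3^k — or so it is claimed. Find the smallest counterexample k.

k = 1: k! = 1 and 3^k = 3, so 1 ≤ 3.
k = 2: k! = 2 and 3^k = 9, so 2 ≤ 9.
k = 3: k! = 6 and 3^k = 27, so 6 ≤ 27.
k = 4: k! = 24 and 3^k = 81, so 24 ≤ 81.
k = 5: k! = 120 and 3^k = 243, so 120 ≤ 243.
k = 6: k! = 720 and 3^k = 729, so 720 ≤ 729.
k = 7: k! = 5040 and 3^k = 2187, so 5040 > 2187.

k = 7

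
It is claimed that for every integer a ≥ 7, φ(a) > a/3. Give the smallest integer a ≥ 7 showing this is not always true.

a = 12

We need the least integer a ≥ 7 for which the claim fails.
The first 5 eligible values, up to a = 11, all satisfy the conclusion.
a = 12: φ(12) = 4 and 12/3 = 4, so φ(12) ≤ 12/3.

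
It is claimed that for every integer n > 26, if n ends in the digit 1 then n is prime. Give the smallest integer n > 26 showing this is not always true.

We need the least integer n > 26 for which n ends in the digit 1 but n is not prime.
n = 31: 31 ends in 1 and is prime.
n = 41: 41 ends in 1 and is prime.
n = 51: 51 ends in 1; 51 = 3 × 17, composite.

n = 51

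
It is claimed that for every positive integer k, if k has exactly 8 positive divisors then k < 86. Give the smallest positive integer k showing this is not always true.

k = 88

Check each positive integer k in order until k has exactly 8 positive divisors but the claim fails.
For k = 24, 30, 40, 42, 54, 56, 66, 70, 78 the conclusion holds.
k = 88: τ(88) = 8; 88 ≥ 86.
So k = 88 is the smallest counterexample.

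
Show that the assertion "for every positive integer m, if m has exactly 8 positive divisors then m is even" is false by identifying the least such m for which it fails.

Check each positive integer m in order until m has exactly 8 positive divisors but m is odd.
For m = 24, 30, 40, 42, …, 88, 102, 104 the conclusion holds.
m = 105: divisors of 105: 1, 3, 5, 7, 15, 21, 35, 105; 105 is odd.

m = 105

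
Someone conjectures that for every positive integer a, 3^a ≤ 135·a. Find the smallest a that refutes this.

A counterexample is any positive integer a such that 3^a > 135·a; we check each in order.
The first 6 eligible values, up to a = 6, all satisfy the conclusion.
a = 7: 3^a = 2187 and 135·a = 945, so 2187 > 945.

a = 7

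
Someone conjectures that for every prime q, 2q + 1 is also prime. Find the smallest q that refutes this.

q = 7

Check each prime q in order until 2q + 1 is not prime.
For q = 2, 3, 5 the conclusion holds.
q = 7: 2q + 1 = 15 = 3 × 5, not prime.
Hence q = 7 is a counterexample.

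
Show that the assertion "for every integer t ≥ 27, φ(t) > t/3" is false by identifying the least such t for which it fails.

t = 27: φ(27) = 18 and 27/3 = 9, so φ(27) > 27/3.
t = 28: φ(28) = 12 and 28/3 = 28/3, so φ(28) > 28/3.
t = 29: φ(29) = 28 and 29/3 = 29/3, so φ(29) > 29/3.
t = 30: φ(30) = 8 and 30/3 = 10, so φ(30) ≤ 30/3.
So t = 30 is the smallest counterexample.

t = 30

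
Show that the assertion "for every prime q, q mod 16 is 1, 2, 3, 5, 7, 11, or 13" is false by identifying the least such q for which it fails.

Check each prime q in order until the claim fails.
The first 10 eligible values, up to q = 29, all satisfy the conclusion.
q = 31: 31 mod 16 = 15 — not in {1, 2, 3, 5, 7, 11, 13}.
So q = 31 is the smallest counterexample.

q = 31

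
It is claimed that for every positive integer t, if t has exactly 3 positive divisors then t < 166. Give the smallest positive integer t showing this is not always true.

A counterexample is any positive integer t such that t has exactly 3 positive divisors but the claim fails; we check each in order.
For t = 4, 9, 25, 49, 121 the conclusion holds.
t = 169: τ(169) = 3; 169 ≥ 166.

t = 169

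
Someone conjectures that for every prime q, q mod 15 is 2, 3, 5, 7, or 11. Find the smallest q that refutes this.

q = 13

For q = 2, 3, 5, 7, 11 the conclusion holds.
q = 13: 13 mod 15 = 13 — not in {2, 3, 5, 7, 11}.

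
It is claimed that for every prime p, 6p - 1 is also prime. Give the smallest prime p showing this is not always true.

p = 11

A counterexample is any prime p such that 6p - 1 is not prime; we check each in order.
p = 2: 6p - 1 = 11, prime.
p = 3: 6p - 1 = 17, prime.
p = 5: 6p - 1 = 29, prime.
p = 7: 6p - 1 = 41, prime.
p = 11: 6p - 1 = 65 = 5 × 13, not prime.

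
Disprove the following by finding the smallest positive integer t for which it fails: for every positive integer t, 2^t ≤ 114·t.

We need the least positive integer t for which 2^t > 114·t.
For t = 1, 2, 3, 4, 5, 6, 7, 8, 9, 10 the conclusion holds.
t = 11: 2^t = 2048 and 114·t = 1254, so 2048 > 1254.

t = 11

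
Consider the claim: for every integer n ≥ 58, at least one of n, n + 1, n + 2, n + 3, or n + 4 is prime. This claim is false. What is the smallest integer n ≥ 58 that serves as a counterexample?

n = 62

Check each integer n ≥ 58 in order until n, n + 1, n + 2, n + 3, n + 4 are all composite.
n = 58: 59 is prime.
n = 59: 59 is prime.
n = 60: 61 is prime.
n = 61: 61 is prime.
n = 62: 62 = 2 × 31; 63 = 3 × 21; 64 = 2 × 32; 65 = 5 × 13; 66 = 2 × 33 — all composite.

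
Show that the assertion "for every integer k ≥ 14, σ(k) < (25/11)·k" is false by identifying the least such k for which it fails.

k = 24

For k = 14, 15, 16, 17, 18, 19, 20, 21, 22, 23 the conclusion holds.
k = 24: σ(24) = 60; 60 ≥ 600/11.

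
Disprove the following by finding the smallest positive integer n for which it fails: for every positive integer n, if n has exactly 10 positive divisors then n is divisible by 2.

Check each positive integer n in order until n has exactly 10 positive divisors but n is not divisible by 2.
For n = 48, 80, 112, 162, 176, 208, 272, 304, 368 the conclusion holds.
n = 405: τ(405) = 10; 405 mod 2 = 1.
Hence n = 405 is a counterexample.

n = 405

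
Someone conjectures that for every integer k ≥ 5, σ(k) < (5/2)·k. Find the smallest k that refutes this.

k = 24

A counterexample is any integer k ≥ 5 such that the claim fails; we check each in order.
For k = 5, 6, 7, 8, …, 21, 22, 23 the conclusion holds.
k = 24: σ(24) = 60; 60 ≥ 60.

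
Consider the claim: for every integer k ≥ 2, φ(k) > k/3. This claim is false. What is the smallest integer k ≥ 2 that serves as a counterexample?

Check each integer k ≥ 2 in order until the claim fails.
k = 2: φ(2) = 1 and 2/3 = 2/3, so φ(2) > 2/3.
k = 3: φ(3) = 2 and 3/3 = 1, so φ(3) > 3/3.
k = 4: φ(4) = 2 and 4/3 = 4/3, so φ(4) > 4/3.
k = 5: φ(5) = 4 and 5/3 = 5/3, so φ(5) > 5/3.
k = 6: φ(6) = 2 and 6/3 = 2, so φ(6) ≤ 6/3.

k = 6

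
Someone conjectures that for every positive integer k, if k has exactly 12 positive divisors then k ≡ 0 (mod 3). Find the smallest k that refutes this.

k = 140

We need the least positive integer k for which k has exactly 12 positive divisors but the claim fails.
The first 8 eligible values, up to k = 132, all satisfy the conclusion.
k = 140: τ(140) = 12; 140 ≡ 2 (mod 3).
Hence k = 140 is a counterexample.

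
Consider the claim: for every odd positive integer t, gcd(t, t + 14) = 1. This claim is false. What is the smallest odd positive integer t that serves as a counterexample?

t = 7

Check each odd positive integer t in order until gcd(t, t + 14) > 1.
t = 1: gcd(1, 15) = 1.
t = 3: gcd(3, 17) = 1.
t = 5: gcd(5, 19) = 1.
t = 7: gcd(7, 21) = 7.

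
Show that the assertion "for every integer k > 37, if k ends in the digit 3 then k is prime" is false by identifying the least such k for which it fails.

k = 63

k = 43: 43 ends in 3 and is prime.
k = 53: 53 ends in 3 and is prime.
k = 63: 63 ends in 3; 63 = 3 × 21, composite.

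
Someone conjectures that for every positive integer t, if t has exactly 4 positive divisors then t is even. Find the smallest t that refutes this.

t = 15

A counterexample is any positive integer t such that t has exactly 4 positive divisors but t is odd; we check each in order.
t = 6: divisors of 6: 1, 2, 3, 6; 6 is even.
t = 8: divisors of 8: 1, 2, 4, 8; 8 is even.
t = 10: divisors of 10: 1, 2, 5, 10; 10 is even.
t = 14: divisors of 14: 1, 2, 7, 14; 14 is even.
t = 15: divisors of 15: 1, 3, 5, 15; 15 is odd.
Thus t = 15 disproves the claim, and no smaller t works.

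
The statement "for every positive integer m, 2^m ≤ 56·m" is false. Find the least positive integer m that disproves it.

m = 9

A counterexample is any positive integer m such that 2^m > 56·m; we check each in order.
For m = 1, 2, 3, 4, 5, 6, 7, 8 the conclusion holds.
m = 9: 2^m = 512 and 56·m = 504, so 512 > 504.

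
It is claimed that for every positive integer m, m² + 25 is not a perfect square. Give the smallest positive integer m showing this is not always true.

m = 12

We need the least positive integer m for which m² + 25 is a perfect square.
The first 11 eligible values, up to m = 11, all satisfy the conclusion.
m = 12: 12² + 25 = 169 = 13², a perfect square.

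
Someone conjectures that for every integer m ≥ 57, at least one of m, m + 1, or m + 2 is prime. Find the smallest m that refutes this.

The first 5 eligible values, up to m = 61, all satisfy the conclusion.
m = 62: 62 = 2 × 31; 63 = 3 × 21; 64 = 2 × 32 — all composite.
So m = 62 is the smallest counterexample.

m = 62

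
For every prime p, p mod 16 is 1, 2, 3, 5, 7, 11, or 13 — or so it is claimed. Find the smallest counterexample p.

p = 31

We need the least prime p for which the claim fails.
The first 10 eligible values, up to p = 29, all satisfy the conclusion.
p = 31: 31 mod 16 = 15 — not in {1, 2, 3, 5, 7, 11, 13}.
Hence p = 31 is a counterexample.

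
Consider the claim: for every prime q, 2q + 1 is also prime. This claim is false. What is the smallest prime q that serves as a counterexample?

A counterexample is any prime q such that 2q + 1 is not prime; we check each in order.
q = 2: 2q + 1 = 5, prime.
q = 3: 2q + 1 = 7, prime.
q = 5: 2q + 1 = 11, prime.
q = 7: 2q + 1 = 15 = 3 × 5, not prime.
Thus q = 7 disproves the claim, and no smaller q works.

q = 7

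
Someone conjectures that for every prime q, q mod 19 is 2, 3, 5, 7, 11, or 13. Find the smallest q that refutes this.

q = 17

For q = 2, 3, 5, 7, 11, 13 the conclusion holds.
q = 17: 17 mod 19 = 17 — not in {2, 3, 5, 7, 11, 13}.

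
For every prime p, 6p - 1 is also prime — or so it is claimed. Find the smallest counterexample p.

p = 11

A counterexample is any prime p such that 6p - 1 is not prime; we check each in order.
For p = 2, 3, 5, 7 the conclusion holds.
p = 11: 6p - 1 = 65 = 5 × 13, not prime.
Hence p = 11 is a counterexample.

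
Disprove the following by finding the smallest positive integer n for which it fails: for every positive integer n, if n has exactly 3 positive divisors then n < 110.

n = 121

The first 4 eligible values, up to n = 49, all satisfy the conclusion.
n = 121: τ(121) = 3; 121 ≥ 110.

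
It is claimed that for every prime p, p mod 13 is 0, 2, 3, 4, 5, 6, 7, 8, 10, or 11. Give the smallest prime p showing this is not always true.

Check each prime p in order until the claim fails.
For p = 2, 3, 5, 7, …, 41, 43, 47 the conclusion holds.
p = 53: 53 mod 13 = 1 — not in {0, 2, 3, 4, 5, 6, 7, 8, 10, 11}.
Thus p = 53 disproves the claim, and no smaller p works.

p = 53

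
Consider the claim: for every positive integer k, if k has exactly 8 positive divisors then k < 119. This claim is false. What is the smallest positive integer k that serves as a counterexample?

Check each positive integer k in order until k has exactly 8 positive divisors but the claim fails.
For k = 24, 30, 40, 42, …, 105, 110, 114 the conclusion holds.
k = 128: τ(128) = 8; 128 ≥ 119.

k = 128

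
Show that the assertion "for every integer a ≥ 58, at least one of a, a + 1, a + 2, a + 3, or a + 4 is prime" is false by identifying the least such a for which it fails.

Check each integer a ≥ 58 in order until a, a + 1, a + 2, a + 3, a + 4 are all composite.
The first 4 eligible values, up to a = 61, all satisfy the conclusion.
a = 62: 62 = 2 × 31; 63 = 3 × 21; 64 = 2 × 32; 65 = 5 × 13; 66 = 2 × 33 — all composite.
Hence a = 62 is a counterexample.

a = 62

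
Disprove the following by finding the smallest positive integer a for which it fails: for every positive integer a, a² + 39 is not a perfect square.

We need the least positive integer a for which a² + 39 is a perfect square.
For a = 1, 2, 3, 4 the conclusion holds.
a = 5: 5² + 39 = 64 = 8², a perfect square.

a = 5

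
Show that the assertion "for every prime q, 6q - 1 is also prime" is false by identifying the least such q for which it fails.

q = 11

Check each prime q in order until 6q - 1 is not prime.
The first 4 eligible values, up to q = 7, all satisfy the conclusion.
q = 11: 6q - 1 = 65 = 5 × 13, not prime.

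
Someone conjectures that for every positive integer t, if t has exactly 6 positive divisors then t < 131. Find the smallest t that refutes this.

t = 147

Check each positive integer t in order until t has exactly 6 positive divisors but the claim fails.
For t = 12, 18, 20, 28, …, 116, 117, 124 the conclusion holds.
t = 147: τ(147) = 6; 147 ≥ 131.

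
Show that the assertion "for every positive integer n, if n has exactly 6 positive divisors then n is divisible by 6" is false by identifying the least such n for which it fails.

n = 20

A counterexample is any positive integer n such that n has exactly 6 positive divisors but n is not divisible by 6; we check each in order.
n = 12: τ(12) = 6; 12 mod 6 = 0.
n = 18: τ(18) = 6; 18 mod 6 = 0.
n = 20: τ(20) = 6; 20 mod 6 = 2.
Thus n = 20 disproves the claim, and no smaller n works.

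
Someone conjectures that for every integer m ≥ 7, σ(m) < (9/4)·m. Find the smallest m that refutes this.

A counterexample is any integer m ≥ 7 such that the claim fails; we check each in order.
m = 7: σ(7) = 8; 8 < 63/4.
m = 8: σ(8) = 15; 15 < 18.
m = 9: σ(9) = 13; 13 < 81/4.
m = 10: σ(10) = 18; 18 < 45/2.
m = 11: σ(11) = 12; 12 < 99/4.
m = 12: σ(12) = 28; 28 ≥ 27.

m = 12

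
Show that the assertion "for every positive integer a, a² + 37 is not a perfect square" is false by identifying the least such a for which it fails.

a = 18

Check each positive integer a in order until a² + 37 is a perfect square.
The first 17 eligible values, up to a = 17, all satisfy the conclusion.
a = 18: 18² + 37 = 361 = 19², a perfect square.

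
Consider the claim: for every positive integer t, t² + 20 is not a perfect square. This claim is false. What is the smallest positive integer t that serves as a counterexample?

t = 1: 1² + 20 = 21, not a perfect square.
t = 2: 2² + 20 = 24, not a perfect square.
t = 3: 3² + 20 = 29, not a perfect square.
t = 4: 4² + 20 = 36 = 6², a perfect square.
Thus t = 4 disproves the claim, and no smaller t works.

t = 4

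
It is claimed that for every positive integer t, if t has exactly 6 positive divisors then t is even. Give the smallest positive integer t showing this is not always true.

We need the least positive integer t for which t has exactly 6 positive divisors but t is odd.
t = 12: divisors of 12: 1, 2, 3, 4, 6, 12; 12 is even.
t = 18: divisors of 18: 1, 2, 3, 6, 9, 18; 18 is even.
t = 20: divisors of 20: 1, 2, 4, 5, 10, 20; 20 is even.
t = 28: divisors of 28: 1, 2, 4, 7, 14, 28; 28 is even.
t = 32: divisors of 32: 1, 2, 4, 8, 16, 32; 32 is even.
t = 44: divisors of 44: 1, 2, 4, 11, 22, 44; 44 is even.
t = 45: divisors of 45: 1, 3, 5, 9, 15, 45; 45 is odd.

t = 45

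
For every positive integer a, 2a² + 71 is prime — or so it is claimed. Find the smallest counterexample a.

a = 5

a = 1: 2a² + 71 = 73, prime.
a = 2: 2a² + 71 = 79, prime.
a = 3: 2a² + 71 = 89, prime.
a = 4: 2a² + 71 = 103, prime.
a = 5: 2a² + 71 = 121 = 11 × 11, composite.
Thus a = 5 disproves the claim, and no smaller a works.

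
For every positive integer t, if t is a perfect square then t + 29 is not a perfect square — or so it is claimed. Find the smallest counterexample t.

We need the least positive integer t for which t is a perfect square but t + 29 is a perfect square.
The first 13 eligible values, up to t = 169, all satisfy the conclusion.
t = 196: 196 = 14² and 196 + 29 = 225 = 15².
Thus t = 196 disproves the claim, and no smaller t works.

t = 196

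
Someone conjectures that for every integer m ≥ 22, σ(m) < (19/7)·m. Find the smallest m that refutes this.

m = 60

For m = 22, 23, 24, 25, …, 57, 58, 59 the conclusion holds.
m = 60: σ(60) = 168; 168 ≥ 1140/7.
So m = 60 is the smallest counterexample.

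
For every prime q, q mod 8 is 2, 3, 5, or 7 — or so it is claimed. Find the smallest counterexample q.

q = 17

q = 2: 2 mod 8 = 2.
q = 3: 3 mod 8 = 3.
q = 5: 5 mod 8 = 5.
q = 7: 7 mod 8 = 7.
q = 11: 11 mod 8 = 3.
q = 13: 13 mod 8 = 5.
q = 17: 17 mod 8 = 1 — not in {2, 3, 5, 7}.
Thus q = 17 disproves the claim, and no smaller q works.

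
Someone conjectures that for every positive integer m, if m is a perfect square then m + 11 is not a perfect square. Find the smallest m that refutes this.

The first 4 eligible values, up to m = 16, all satisfy the conclusion.
m = 25: 25 = 5² and 25 + 11 = 36 = 6².
Hence m = 25 is a counterexample.

m = 25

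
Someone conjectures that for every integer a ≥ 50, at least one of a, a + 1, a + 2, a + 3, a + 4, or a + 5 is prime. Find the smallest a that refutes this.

a = 90

We need the least integer a ≥ 50 for which a, a + 1, a + 2, a + 3, a + 4, a + 5 are all composite.
The first 40 eligible values, up to a = 89, all satisfy the conclusion.
a = 90: 90 = 2 × 45; 91 = 7 × 13; 92 = 2 × 46; 93 = 3 × 31; 94 = 2 × 47; 95 = 5 × 19 — all composite.
Hence a = 90 is a counterexample.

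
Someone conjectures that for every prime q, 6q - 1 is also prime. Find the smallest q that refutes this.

q = 11

The first 4 eligible values, up to q = 7, all satisfy the conclusion.
q = 11: 6q - 1 = 65 = 5 × 13, not prime.
Thus q = 11 disproves the claim, and no smaller q works.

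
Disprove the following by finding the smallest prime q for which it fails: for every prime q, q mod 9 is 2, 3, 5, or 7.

We need the least prime q for which the claim fails.
For q = 2, 3, 5, 7, 11 the conclusion holds.
q = 13: 13 mod 9 = 4 — not in {2, 3, 5, 7}.

q = 13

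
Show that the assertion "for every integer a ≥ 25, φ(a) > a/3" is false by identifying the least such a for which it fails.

A counterexample is any integer a ≥ 25 such that the claim fails; we check each in order.
The first 5 eligible values, up to a = 29, all satisfy the conclusion.
a = 30: φ(30) = 8 and 30/3 = 10, so φ(30) ≤ 30/3.

a = 30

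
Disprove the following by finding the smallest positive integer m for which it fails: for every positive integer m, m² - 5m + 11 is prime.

m = 7

A counterexample is any positive integer m such that m² - 5m + 11 is not prime; we check each in order.
m = 1: m² - 5m + 11 = 7, prime.
m = 2: m² - 5m + 11 = 5, prime.
m = 3: m² - 5m + 11 = 5, prime.
m = 4: m² - 5m + 11 = 7, prime.
m = 5: m² - 5m + 11 = 11, prime.
m = 6: m² - 5m + 11 = 17, prime.
m = 7: m² - 5m + 11 = 25 = 5 × 5, composite.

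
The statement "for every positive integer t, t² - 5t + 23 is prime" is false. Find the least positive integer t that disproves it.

t = 19

We need the least positive integer t for which t² - 5t + 23 is not prime.
For t = 1, 2, 3, 4, …, 16, 17, 18 the conclusion holds.
t = 19: t² - 5t + 23 = 289 = 17 × 17, composite.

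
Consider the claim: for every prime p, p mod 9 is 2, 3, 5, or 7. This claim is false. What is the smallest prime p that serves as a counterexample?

Check each prime p in order until the claim fails.
For p = 2, 3, 5, 7, 11 the conclusion holds.
p = 13: 13 mod 9 = 4 — not in {2, 3, 5, 7}.
Thus p = 13 disproves the claim, and no smaller p works.

p = 13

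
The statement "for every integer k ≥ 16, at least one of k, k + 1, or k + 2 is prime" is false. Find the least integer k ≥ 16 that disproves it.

k = 20

We need the least integer k ≥ 16 for which k, k + 1, k + 2 are all composite.
For k = 16, 17, 18, 19 the conclusion holds.
k = 20: 20 = 2 × 10; 21 = 3 × 7; 22 = 2 × 11 — all composite.
Thus k = 20 disproves the claim, and no smaller k works.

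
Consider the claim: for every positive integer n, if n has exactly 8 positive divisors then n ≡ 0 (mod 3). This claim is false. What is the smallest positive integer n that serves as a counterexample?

A counterexample is any positive integer n such that n has exactly 8 positive divisors but the claim fails; we check each in order.
n = 24: τ(24) = 8; 24 ≡ 0 (mod 3).
n = 30: τ(30) = 8; 30 ≡ 0 (mod 3).
n = 40: τ(40) = 8; 40 ≡ 1 (mod 3).
So n = 40 is the smallest counterexample.

n = 40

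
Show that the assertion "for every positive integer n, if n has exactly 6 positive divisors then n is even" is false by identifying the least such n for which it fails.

A counterexample is any positive integer n such that n has exactly 6 positive divisors but n is odd; we check each in order.
n = 12: divisors of 12: 1, 2, 3, 4, 6, 12; 12 is even.
n = 18: divisors of 18: 1, 2, 3, 6, 9, 18; 18 is even.
n = 20: divisors of 20: 1, 2, 4, 5, 10, 20; 20 is even.
n = 28: divisors of 28: 1, 2, 4, 7, 14, 28; 28 is even.
n = 32: divisors of 32: 1, 2, 4, 8, 16, 32; 32 is even.
n = 44: divisors of 44: 1, 2, 4, 11, 22, 44; 44 is even.
n = 45: divisors of 45: 1, 3, 5, 9, 15, 45; 45 is odd.
Thus n = 45 disproves the claim, and no smaller n works.

n = 45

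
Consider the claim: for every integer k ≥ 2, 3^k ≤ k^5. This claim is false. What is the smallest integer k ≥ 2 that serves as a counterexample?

k = 11

For k = 2, 3, 4, 5, 6, 7, 8, 9, 10 the conclusion holds.
k = 11: 3^k = 177147 and k^5 = 161051, so 177147 > 161051.
So k = 11 is the smallest counterexample.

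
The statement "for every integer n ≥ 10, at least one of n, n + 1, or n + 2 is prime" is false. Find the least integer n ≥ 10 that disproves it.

Check each integer n ≥ 10 in order until n, n + 1, n + 2 are all composite.
For n = 10, 11, 12, 13 the conclusion holds.
n = 14: 14 = 2 × 7; 15 = 3 × 5; 16 = 2 × 8 — all composite.

n = 14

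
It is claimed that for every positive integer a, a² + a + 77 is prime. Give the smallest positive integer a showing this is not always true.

We need the least positive integer a for which a² + a + 77 is not prime.
For a = 1, 2, 3, 4, 5 the conclusion holds.
a = 6: a² + a + 77 = 119 = 7 × 17, composite.
Hence a = 6 is a counterexample.

a = 6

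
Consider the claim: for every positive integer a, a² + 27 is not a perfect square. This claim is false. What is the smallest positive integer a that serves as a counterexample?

For a = 1, 2 the conclusion holds.
a = 3: 3² + 27 = 36 = 6², a perfect square.
Thus a = 3 disproves the claim, and no smaller a works.

a = 3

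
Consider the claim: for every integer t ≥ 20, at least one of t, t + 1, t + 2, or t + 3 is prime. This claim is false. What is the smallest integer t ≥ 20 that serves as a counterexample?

Check each integer t ≥ 20 in order until t, t + 1, t + 2, t + 3 are all composite.
The first 4 eligible values, up to t = 23, all satisfy the conclusion.
t = 24: 24 = 2 × 12; 25 = 5 × 5; 26 = 2 × 13; 27 = 3 × 9 — all composite.

t = 24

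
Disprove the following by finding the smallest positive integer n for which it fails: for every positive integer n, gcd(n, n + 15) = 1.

n = 3

We need the least positive integer n for which gcd(n, n + 15) > 1.
For n = 1, 2 the conclusion holds.
n = 3: gcd(3, 18) = 3.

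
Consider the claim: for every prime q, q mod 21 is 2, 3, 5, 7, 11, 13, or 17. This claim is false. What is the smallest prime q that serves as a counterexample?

For q = 2, 3, 5, 7, 11, 13, 17 the conclusion holds.
q = 19: 19 mod 21 = 19 — not in {2, 3, 5, 7, 11, 13, 17}.

q = 19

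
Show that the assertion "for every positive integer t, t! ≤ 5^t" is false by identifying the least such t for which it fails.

t = 12

For t = 1, 2, 3, 4, …, 9, 10, 11 the conclusion holds.
t = 12: t! = 479001600 and 5^t = 244140625, so 479001600 > 244140625.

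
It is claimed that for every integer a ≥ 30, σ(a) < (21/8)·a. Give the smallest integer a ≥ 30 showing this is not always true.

Check each integer a ≥ 30 in order until the claim fails.
The first 30 eligible values, up to a = 59, all satisfy the conclusion.
a = 60: σ(60) = 168; 168 ≥ 315/2.
So a = 60 is the smallest counterexample.

a = 60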